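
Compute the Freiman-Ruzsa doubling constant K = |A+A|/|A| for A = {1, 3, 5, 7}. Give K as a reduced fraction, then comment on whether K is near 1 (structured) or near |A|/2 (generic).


|A| = 4.
Compute A + A by enumerating all 16 pairs.
A + A = {2, 4, 6, 8, 10, 12, 14}, so |A + A| = 7.
K = |A + A| / |A| = 7/4 (already in lowest terms) ≈ 1.7500.
Reference: AP of size 4 gives K = 7/4 ≈ 1.7500; a fully generic set of size 4 gives K ≈ 2.5000.

|A| = 4, |A + A| = 7, K = 7/4.


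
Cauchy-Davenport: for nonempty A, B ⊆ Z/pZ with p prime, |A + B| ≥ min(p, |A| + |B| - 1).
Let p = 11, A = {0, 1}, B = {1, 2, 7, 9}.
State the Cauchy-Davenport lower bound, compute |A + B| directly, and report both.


Cauchy-Davenport: |A + B| ≥ min(p, |A| + |B| - 1) for A, B nonempty in Z/pZ.
|A| = 2, |B| = 4, p = 11.
CD lower bound = min(11, 2 + 4 - 1) = min(11, 5) = 5.
Compute A + B mod 11 directly:
a = 0: 0+1=1, 0+2=2, 0+7=7, 0+9=9
a = 1: 1+1=2, 1+2=3, 1+7=8, 1+9=10
A + B = {1, 2, 3, 7, 8, 9, 10}, so |A + B| = 7.
Verify: 7 ≥ 5? Yes ✓.

CD lower bound = 5, actual |A + B| = 7.


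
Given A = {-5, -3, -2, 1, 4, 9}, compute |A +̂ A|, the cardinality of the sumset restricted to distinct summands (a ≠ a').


Restricted sumset: A +̂ A = {a + a' : a ∈ A, a' ∈ A, a ≠ a'}.
Equivalently, take A + A and drop any sum 2a that is achievable ONLY as a + a for a ∈ A (i.e. sums representable only with equal summands).
Enumerate pairs (a, a') with a < a' (symmetric, so each unordered pair gives one sum; this covers all a ≠ a'):
  -5 + -3 = -8
  -5 + -2 = -7
  -5 + 1 = -4
  -5 + 4 = -1
  -5 + 9 = 4
  -3 + -2 = -5
  -3 + 1 = -2
  -3 + 4 = 1
  -3 + 9 = 6
  -2 + 1 = -1
  -2 + 4 = 2
  -2 + 9 = 7
  1 + 4 = 5
  1 + 9 = 10
  4 + 9 = 13
Collected distinct sums: {-8, -7, -5, -4, -2, -1, 1, 2, 4, 5, 6, 7, 10, 13}
|A +̂ A| = 14
(Reference bound: |A +̂ A| ≥ 2|A| - 3 for |A| ≥ 2, with |A| = 6 giving ≥ 9.)

|A +̂ A| = 14


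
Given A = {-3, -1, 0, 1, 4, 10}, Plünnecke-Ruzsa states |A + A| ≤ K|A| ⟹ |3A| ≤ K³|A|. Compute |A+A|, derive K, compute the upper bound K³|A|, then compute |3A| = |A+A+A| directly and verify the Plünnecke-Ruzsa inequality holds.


|A| = 6.
Step 1: Compute A + A by enumerating all 36 pairs.
A + A = {-6, -4, -3, -2, -1, 0, 1, 2, 3, 4, 5, 7, 8, 9, 10, 11, 14, 20}, so |A + A| = 18.
Step 2: Doubling constant K = |A + A|/|A| = 18/6 = 18/6 ≈ 3.0000.
Step 3: Plünnecke-Ruzsa gives |3A| ≤ K³·|A| = (3.0000)³ · 6 ≈ 162.0000.
Step 4: Compute 3A = A + A + A directly by enumerating all triples (a,b,c) ∈ A³; |3A| = 31.
Step 5: Check 31 ≤ 162.0000? Yes ✓.

K = 18/6, Plünnecke-Ruzsa bound K³|A| ≈ 162.0000, |3A| = 31, inequality holds.


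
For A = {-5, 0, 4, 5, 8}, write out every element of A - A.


A - A = {a - a' : a, a' ∈ A}.
Compute a - a' for each ordered pair (a, a'):
a = -5: -5--5=0, -5-0=-5, -5-4=-9, -5-5=-10, -5-8=-13
a = 0: 0--5=5, 0-0=0, 0-4=-4, 0-5=-5, 0-8=-8
a = 4: 4--5=9, 4-0=4, 4-4=0, 4-5=-1, 4-8=-4
a = 5: 5--5=10, 5-0=5, 5-4=1, 5-5=0, 5-8=-3
a = 8: 8--5=13, 8-0=8, 8-4=4, 8-5=3, 8-8=0
Collecting distinct values (and noting 0 appears from a-a):
A - A = {-13, -10, -9, -8, -5, -4, -3, -1, 0, 1, 3, 4, 5, 8, 9, 10, 13}
|A - A| = 17

A - A = {-13, -10, -9, -8, -5, -4, -3, -1, 0, 1, 3, 4, 5, 8, 9, 10, 13}


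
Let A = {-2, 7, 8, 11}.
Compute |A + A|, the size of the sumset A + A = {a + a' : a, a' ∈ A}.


A + A = {a + a' : a, a' ∈ A}; |A| = 4.
General bounds: 2|A| - 1 ≤ |A + A| ≤ |A|(|A|+1)/2, i.e. 7 ≤ |A + A| ≤ 10.
Lower bound 2|A|-1 is attained iff A is an arithmetic progression.
Enumerate sums a + a' for a ≤ a' (symmetric, so this suffices):
a = -2: -2+-2=-4, -2+7=5, -2+8=6, -2+11=9
a = 7: 7+7=14, 7+8=15, 7+11=18
a = 8: 8+8=16, 8+11=19
a = 11: 11+11=22
Distinct sums: {-4, 5, 6, 9, 14, 15, 16, 18, 19, 22}
|A + A| = 10

|A + A| = 10


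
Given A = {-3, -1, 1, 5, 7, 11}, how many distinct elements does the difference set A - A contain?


A - A = {a - a' : a, a' ∈ A}; |A| = 6.
Bounds: 2|A|-1 ≤ |A - A| ≤ |A|² - |A| + 1, i.e. 11 ≤ |A - A| ≤ 31.
Note: 0 ∈ A - A always (from a - a). The set is symmetric: if d ∈ A - A then -d ∈ A - A.
Enumerate nonzero differences d = a - a' with a > a' (then include -d):
Positive differences: {2, 4, 6, 8, 10, 12, 14}
Full difference set: {0} ∪ (positive diffs) ∪ (negative diffs).
|A - A| = 1 + 2·7 = 15 (matches direct enumeration: 15).

|A - A| = 15


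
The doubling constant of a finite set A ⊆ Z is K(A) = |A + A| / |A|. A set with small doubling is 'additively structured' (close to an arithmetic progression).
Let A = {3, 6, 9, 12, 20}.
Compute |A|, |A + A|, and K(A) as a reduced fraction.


|A| = 5.
Compute A + A by enumerating all 25 pairs.
A + A = {6, 9, 12, 15, 18, 21, 23, 24, 26, 29, 32, 40}, so |A + A| = 12.
K = |A + A| / |A| = 12/5 (already in lowest terms) ≈ 2.4000.
Reference: AP of size 5 gives K = 9/5 ≈ 1.8000; a fully generic set of size 5 gives K ≈ 3.0000.

|A| = 5, |A + A| = 12, K = 12/5.


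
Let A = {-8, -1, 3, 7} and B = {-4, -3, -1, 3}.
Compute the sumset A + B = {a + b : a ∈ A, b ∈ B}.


A + B = {a + b : a ∈ A, b ∈ B}.
Enumerate all |A|·|B| = 4·4 = 16 pairs (a, b) and collect distinct sums.
a = -8: -8+-4=-12, -8+-3=-11, -8+-1=-9, -8+3=-5
a = -1: -1+-4=-5, -1+-3=-4, -1+-1=-2, -1+3=2
a = 3: 3+-4=-1, 3+-3=0, 3+-1=2, 3+3=6
a = 7: 7+-4=3, 7+-3=4, 7+-1=6, 7+3=10
Collecting distinct sums: A + B = {-12, -11, -9, -5, -4, -2, -1, 0, 2, 3, 4, 6, 10}
|A + B| = 13

A + B = {-12, -11, -9, -5, -4, -2, -1, 0, 2, 3, 4, 6, 10}


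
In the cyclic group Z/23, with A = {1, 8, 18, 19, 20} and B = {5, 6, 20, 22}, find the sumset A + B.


Work in Z/23Z: reduce every sum a + b modulo 23.
Enumerate all 20 pairs:
a = 1: 1+5=6, 1+6=7, 1+20=21, 1+22=0
a = 8: 8+5=13, 8+6=14, 8+20=5, 8+22=7
a = 18: 18+5=0, 18+6=1, 18+20=15, 18+22=17
a = 19: 19+5=1, 19+6=2, 19+20=16, 19+22=18
a = 20: 20+5=2, 20+6=3, 20+20=17, 20+22=19
Distinct residues collected: {0, 1, 2, 3, 5, 6, 7, 13, 14, 15, 16, 17, 18, 19, 21}
|A + B| = 15 (out of 23 total residues).

A + B = {0, 1, 2, 3, 5, 6, 7, 13, 14, 15, 16, 17, 18, 19, 21}


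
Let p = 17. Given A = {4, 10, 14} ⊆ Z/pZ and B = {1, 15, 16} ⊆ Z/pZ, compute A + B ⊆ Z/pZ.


Work in Z/17Z: reduce every sum a + b modulo 17.
Enumerate all 9 pairs:
a = 4: 4+1=5, 4+15=2, 4+16=3
a = 10: 10+1=11, 10+15=8, 10+16=9
a = 14: 14+1=15, 14+15=12, 14+16=13
Distinct residues collected: {2, 3, 5, 8, 9, 11, 12, 13, 15}
|A + B| = 9 (out of 17 total residues).

A + B = {2, 3, 5, 8, 9, 11, 12, 13, 15}


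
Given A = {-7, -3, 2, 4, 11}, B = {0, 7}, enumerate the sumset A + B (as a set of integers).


A + B = {a + b : a ∈ A, b ∈ B}.
Enumerate all |A|·|B| = 5·2 = 10 pairs (a, b) and collect distinct sums.
a = -7: -7+0=-7, -7+7=0
a = -3: -3+0=-3, -3+7=4
a = 2: 2+0=2, 2+7=9
a = 4: 4+0=4, 4+7=11
a = 11: 11+0=11, 11+7=18
Collecting distinct sums: A + B = {-7, -3, 0, 2, 4, 9, 11, 18}
|A + B| = 8

A + B = {-7, -3, 0, 2, 4, 9, 11, 18}


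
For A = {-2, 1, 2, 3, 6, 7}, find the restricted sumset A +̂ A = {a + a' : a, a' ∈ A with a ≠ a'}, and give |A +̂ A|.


Restricted sumset: A +̂ A = {a + a' : a ∈ A, a' ∈ A, a ≠ a'}.
Equivalently, take A + A and drop any sum 2a that is achievable ONLY as a + a for a ∈ A (i.e. sums representable only with equal summands).
Enumerate pairs (a, a') with a < a' (symmetric, so each unordered pair gives one sum; this covers all a ≠ a'):
  -2 + 1 = -1
  -2 + 2 = 0
  -2 + 3 = 1
  -2 + 6 = 4
  -2 + 7 = 5
  1 + 2 = 3
  1 + 3 = 4
  1 + 6 = 7
  1 + 7 = 8
  2 + 3 = 5
  2 + 6 = 8
  2 + 7 = 9
  3 + 6 = 9
  3 + 7 = 10
  6 + 7 = 13
Collected distinct sums: {-1, 0, 1, 3, 4, 5, 7, 8, 9, 10, 13}
|A +̂ A| = 11
(Reference bound: |A +̂ A| ≥ 2|A| - 3 for |A| ≥ 2, with |A| = 6 giving ≥ 9.)

|A +̂ A| = 11


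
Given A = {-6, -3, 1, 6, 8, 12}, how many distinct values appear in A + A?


A + A = {a + a' : a, a' ∈ A}; |A| = 6.
General bounds: 2|A| - 1 ≤ |A + A| ≤ |A|(|A|+1)/2, i.e. 11 ≤ |A + A| ≤ 21.
Lower bound 2|A|-1 is attained iff A is an arithmetic progression.
Enumerate sums a + a' for a ≤ a' (symmetric, so this suffices):
a = -6: -6+-6=-12, -6+-3=-9, -6+1=-5, -6+6=0, -6+8=2, -6+12=6
a = -3: -3+-3=-6, -3+1=-2, -3+6=3, -3+8=5, -3+12=9
a = 1: 1+1=2, 1+6=7, 1+8=9, 1+12=13
a = 6: 6+6=12, 6+8=14, 6+12=18
a = 8: 8+8=16, 8+12=20
a = 12: 12+12=24
Distinct sums: {-12, -9, -6, -5, -2, 0, 2, 3, 5, 6, 7, 9, 12, 13, 14, 16, 18, 20, 24}
|A + A| = 19

|A + A| = 19


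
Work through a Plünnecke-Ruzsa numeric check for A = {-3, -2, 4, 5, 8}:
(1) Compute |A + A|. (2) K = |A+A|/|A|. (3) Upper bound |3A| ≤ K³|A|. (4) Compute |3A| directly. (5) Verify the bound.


|A| = 5.
Step 1: Compute A + A by enumerating all 25 pairs.
A + A = {-6, -5, -4, 1, 2, 3, 5, 6, 8, 9, 10, 12, 13, 16}, so |A + A| = 14.
Step 2: Doubling constant K = |A + A|/|A| = 14/5 = 14/5 ≈ 2.8000.
Step 3: Plünnecke-Ruzsa gives |3A| ≤ K³·|A| = (2.8000)³ · 5 ≈ 109.7600.
Step 4: Compute 3A = A + A + A directly by enumerating all triples (a,b,c) ∈ A³; |3A| = 28.
Step 5: Check 28 ≤ 109.7600? Yes ✓.

K = 14/5, Plünnecke-Ruzsa bound K³|A| ≈ 109.7600, |3A| = 28, inequality holds.


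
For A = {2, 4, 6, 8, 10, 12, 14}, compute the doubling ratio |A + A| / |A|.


|A| = 7.
Compute A + A by enumerating all 49 pairs.
A + A = {4, 6, 8, 10, 12, 14, 16, 18, 20, 22, 24, 26, 28}, so |A + A| = 13.
K = |A + A| / |A| = 13/7 (already in lowest terms) ≈ 1.8571.
Reference: AP of size 7 gives K = 13/7 ≈ 1.8571; a fully generic set of size 7 gives K ≈ 4.0000.

|A| = 7, |A + A| = 13, K = 13/7.


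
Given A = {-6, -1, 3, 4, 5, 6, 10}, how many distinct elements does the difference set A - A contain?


A - A = {a - a' : a, a' ∈ A}; |A| = 7.
Bounds: 2|A|-1 ≤ |A - A| ≤ |A|² - |A| + 1, i.e. 13 ≤ |A - A| ≤ 43.
Note: 0 ∈ A - A always (from a - a). The set is symmetric: if d ∈ A - A then -d ∈ A - A.
Enumerate nonzero differences d = a - a' with a > a' (then include -d):
Positive differences: {1, 2, 3, 4, 5, 6, 7, 9, 10, 11, 12, 16}
Full difference set: {0} ∪ (positive diffs) ∪ (negative diffs).
|A - A| = 1 + 2·12 = 25 (matches direct enumeration: 25).

|A - A| = 25


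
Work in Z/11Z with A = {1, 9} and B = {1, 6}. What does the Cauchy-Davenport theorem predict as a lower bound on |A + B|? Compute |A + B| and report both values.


Cauchy-Davenport: |A + B| ≥ min(p, |A| + |B| - 1) for A, B nonempty in Z/pZ.
|A| = 2, |B| = 2, p = 11.
CD lower bound = min(11, 2 + 2 - 1) = min(11, 3) = 3.
Compute A + B mod 11 directly:
a = 1: 1+1=2, 1+6=7
a = 9: 9+1=10, 9+6=4
A + B = {2, 4, 7, 10}, so |A + B| = 4.
Verify: 4 ≥ 3? Yes ✓.

CD lower bound = 3, actual |A + B| = 4.


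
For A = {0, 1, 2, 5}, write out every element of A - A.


A - A = {a - a' : a, a' ∈ A}.
Compute a - a' for each ordered pair (a, a'):
a = 0: 0-0=0, 0-1=-1, 0-2=-2, 0-5=-5
a = 1: 1-0=1, 1-1=0, 1-2=-1, 1-5=-4
a = 2: 2-0=2, 2-1=1, 2-2=0, 2-5=-3
a = 5: 5-0=5, 5-1=4, 5-2=3, 5-5=0
Collecting distinct values (and noting 0 appears from a-a):
A - A = {-5, -4, -3, -2, -1, 0, 1, 2, 3, 4, 5}
|A - A| = 11

A - A = {-5, -4, -3, -2, -1, 0, 1, 2, 3, 4, 5}


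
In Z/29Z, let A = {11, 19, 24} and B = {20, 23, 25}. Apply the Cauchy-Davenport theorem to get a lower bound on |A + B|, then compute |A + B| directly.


Cauchy-Davenport: |A + B| ≥ min(p, |A| + |B| - 1) for A, B nonempty in Z/pZ.
|A| = 3, |B| = 3, p = 29.
CD lower bound = min(29, 3 + 3 - 1) = min(29, 5) = 5.
Compute A + B mod 29 directly:
a = 11: 11+20=2, 11+23=5, 11+25=7
a = 19: 19+20=10, 19+23=13, 19+25=15
a = 24: 24+20=15, 24+23=18, 24+25=20
A + B = {2, 5, 7, 10, 13, 15, 18, 20}, so |A + B| = 8.
Verify: 8 ≥ 5? Yes ✓.

CD lower bound = 5, actual |A + B| = 8.


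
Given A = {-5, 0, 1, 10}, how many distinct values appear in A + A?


A + A = {a + a' : a, a' ∈ A}; |A| = 4.
General bounds: 2|A| - 1 ≤ |A + A| ≤ |A|(|A|+1)/2, i.e. 7 ≤ |A + A| ≤ 10.
Lower bound 2|A|-1 is attained iff A is an arithmetic progression.
Enumerate sums a + a' for a ≤ a' (symmetric, so this suffices):
a = -5: -5+-5=-10, -5+0=-5, -5+1=-4, -5+10=5
a = 0: 0+0=0, 0+1=1, 0+10=10
a = 1: 1+1=2, 1+10=11
a = 10: 10+10=20
Distinct sums: {-10, -5, -4, 0, 1, 2, 5, 10, 11, 20}
|A + A| = 10

|A + A| = 10


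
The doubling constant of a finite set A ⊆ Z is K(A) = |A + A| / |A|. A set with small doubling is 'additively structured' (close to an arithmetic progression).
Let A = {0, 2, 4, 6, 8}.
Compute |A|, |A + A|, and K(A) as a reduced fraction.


|A| = 5.
Compute A + A by enumerating all 25 pairs.
A + A = {0, 2, 4, 6, 8, 10, 12, 14, 16}, so |A + A| = 9.
K = |A + A| / |A| = 9/5 (already in lowest terms) ≈ 1.8000.
Reference: AP of size 5 gives K = 9/5 ≈ 1.8000; a fully generic set of size 5 gives K ≈ 3.0000.

|A| = 5, |A + A| = 9, K = 9/5.


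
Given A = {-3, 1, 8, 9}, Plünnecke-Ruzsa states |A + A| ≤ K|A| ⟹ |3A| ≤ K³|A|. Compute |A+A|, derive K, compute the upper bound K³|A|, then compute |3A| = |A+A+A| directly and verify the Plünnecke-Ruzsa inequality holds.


|A| = 4.
Step 1: Compute A + A by enumerating all 16 pairs.
A + A = {-6, -2, 2, 5, 6, 9, 10, 16, 17, 18}, so |A + A| = 10.
Step 2: Doubling constant K = |A + A|/|A| = 10/4 = 10/4 ≈ 2.5000.
Step 3: Plünnecke-Ruzsa gives |3A| ≤ K³·|A| = (2.5000)³ · 4 ≈ 62.5000.
Step 4: Compute 3A = A + A + A directly by enumerating all triples (a,b,c) ∈ A³; |3A| = 19.
Step 5: Check 19 ≤ 62.5000? Yes ✓.

K = 10/4, Plünnecke-Ruzsa bound K³|A| ≈ 62.5000, |3A| = 19, inequality holds.


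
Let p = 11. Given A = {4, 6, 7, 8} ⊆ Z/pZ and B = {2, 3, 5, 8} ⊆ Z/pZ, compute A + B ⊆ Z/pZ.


Work in Z/11Z: reduce every sum a + b modulo 11.
Enumerate all 16 pairs:
a = 4: 4+2=6, 4+3=7, 4+5=9, 4+8=1
a = 6: 6+2=8, 6+3=9, 6+5=0, 6+8=3
a = 7: 7+2=9, 7+3=10, 7+5=1, 7+8=4
a = 8: 8+2=10, 8+3=0, 8+5=2, 8+8=5
Distinct residues collected: {0, 1, 2, 3, 4, 5, 6, 7, 8, 9, 10}
|A + B| = 11 (out of 11 total residues).

A + B = {0, 1, 2, 3, 4, 5, 6, 7, 8, 9, 10}


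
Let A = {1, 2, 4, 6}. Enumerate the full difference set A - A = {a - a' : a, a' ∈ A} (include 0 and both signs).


A - A = {a - a' : a, a' ∈ A}.
Compute a - a' for each ordered pair (a, a'):
a = 1: 1-1=0, 1-2=-1, 1-4=-3, 1-6=-5
a = 2: 2-1=1, 2-2=0, 2-4=-2, 2-6=-4
a = 4: 4-1=3, 4-2=2, 4-4=0, 4-6=-2
a = 6: 6-1=5, 6-2=4, 6-4=2, 6-6=0
Collecting distinct values (and noting 0 appears from a-a):
A - A = {-5, -4, -3, -2, -1, 0, 1, 2, 3, 4, 5}
|A - A| = 11

A - A = {-5, -4, -3, -2, -1, 0, 1, 2, 3, 4, 5}


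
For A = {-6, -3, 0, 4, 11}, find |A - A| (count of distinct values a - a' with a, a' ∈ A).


A - A = {a - a' : a, a' ∈ A}; |A| = 5.
Bounds: 2|A|-1 ≤ |A - A| ≤ |A|² - |A| + 1, i.e. 9 ≤ |A - A| ≤ 21.
Note: 0 ∈ A - A always (from a - a). The set is symmetric: if d ∈ A - A then -d ∈ A - A.
Enumerate nonzero differences d = a - a' with a > a' (then include -d):
Positive differences: {3, 4, 6, 7, 10, 11, 14, 17}
Full difference set: {0} ∪ (positive diffs) ∪ (negative diffs).
|A - A| = 1 + 2·8 = 17 (matches direct enumeration: 17).

|A - A| = 17


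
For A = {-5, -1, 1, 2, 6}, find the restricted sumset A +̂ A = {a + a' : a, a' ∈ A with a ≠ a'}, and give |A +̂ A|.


Restricted sumset: A +̂ A = {a + a' : a ∈ A, a' ∈ A, a ≠ a'}.
Equivalently, take A + A and drop any sum 2a that is achievable ONLY as a + a for a ∈ A (i.e. sums representable only with equal summands).
Enumerate pairs (a, a') with a < a' (symmetric, so each unordered pair gives one sum; this covers all a ≠ a'):
  -5 + -1 = -6
  -5 + 1 = -4
  -5 + 2 = -3
  -5 + 6 = 1
  -1 + 1 = 0
  -1 + 2 = 1
  -1 + 6 = 5
  1 + 2 = 3
  1 + 6 = 7
  2 + 6 = 8
Collected distinct sums: {-6, -4, -3, 0, 1, 3, 5, 7, 8}
|A +̂ A| = 9
(Reference bound: |A +̂ A| ≥ 2|A| - 3 for |A| ≥ 2, with |A| = 5 giving ≥ 7.)

|A +̂ A| = 9


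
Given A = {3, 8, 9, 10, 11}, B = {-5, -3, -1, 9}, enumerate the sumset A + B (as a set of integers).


A + B = {a + b : a ∈ A, b ∈ B}.
Enumerate all |A|·|B| = 5·4 = 20 pairs (a, b) and collect distinct sums.
a = 3: 3+-5=-2, 3+-3=0, 3+-1=2, 3+9=12
a = 8: 8+-5=3, 8+-3=5, 8+-1=7, 8+9=17
a = 9: 9+-5=4, 9+-3=6, 9+-1=8, 9+9=18
a = 10: 10+-5=5, 10+-3=7, 10+-1=9, 10+9=19
a = 11: 11+-5=6, 11+-3=8, 11+-1=10, 11+9=20
Collecting distinct sums: A + B = {-2, 0, 2, 3, 4, 5, 6, 7, 8, 9, 10, 12, 17, 18, 19, 20}
|A + B| = 16

A + B = {-2, 0, 2, 3, 4, 5, 6, 7, 8, 9, 10, 12, 17, 18, 19, 20}


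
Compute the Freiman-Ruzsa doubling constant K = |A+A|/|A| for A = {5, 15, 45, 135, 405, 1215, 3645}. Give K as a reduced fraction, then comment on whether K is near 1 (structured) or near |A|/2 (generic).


|A| = 7.
Compute A + A by enumerating all 49 pairs.
A + A = {10, 20, 30, 50, 60, 90, 140, 150, 180, 270, 410, 420, 450, 540, 810, 1220, 1230, 1260, 1350, 1620, 2430, 3650, 3660, 3690, 3780, 4050, 4860, 7290}, so |A + A| = 28.
K = |A + A| / |A| = 28/7 = 4/1 ≈ 4.0000.
Reference: AP of size 7 gives K = 13/7 ≈ 1.8571; a fully generic set of size 7 gives K ≈ 4.0000.

|A| = 7, |A + A| = 28, K = 28/7 = 4/1.


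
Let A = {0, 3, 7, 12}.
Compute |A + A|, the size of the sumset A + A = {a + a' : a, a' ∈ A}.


A + A = {a + a' : a, a' ∈ A}; |A| = 4.
General bounds: 2|A| - 1 ≤ |A + A| ≤ |A|(|A|+1)/2, i.e. 7 ≤ |A + A| ≤ 10.
Lower bound 2|A|-1 is attained iff A is an arithmetic progression.
Enumerate sums a + a' for a ≤ a' (symmetric, so this suffices):
a = 0: 0+0=0, 0+3=3, 0+7=7, 0+12=12
a = 3: 3+3=6, 3+7=10, 3+12=15
a = 7: 7+7=14, 7+12=19
a = 12: 12+12=24
Distinct sums: {0, 3, 6, 7, 10, 12, 14, 15, 19, 24}
|A + A| = 10

|A + A| = 10


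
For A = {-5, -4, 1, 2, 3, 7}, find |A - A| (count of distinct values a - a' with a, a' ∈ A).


A - A = {a - a' : a, a' ∈ A}; |A| = 6.
Bounds: 2|A|-1 ≤ |A - A| ≤ |A|² - |A| + 1, i.e. 11 ≤ |A - A| ≤ 31.
Note: 0 ∈ A - A always (from a - a). The set is symmetric: if d ∈ A - A then -d ∈ A - A.
Enumerate nonzero differences d = a - a' with a > a' (then include -d):
Positive differences: {1, 2, 4, 5, 6, 7, 8, 11, 12}
Full difference set: {0} ∪ (positive diffs) ∪ (negative diffs).
|A - A| = 1 + 2·9 = 19 (matches direct enumeration: 19).

|A - A| = 19


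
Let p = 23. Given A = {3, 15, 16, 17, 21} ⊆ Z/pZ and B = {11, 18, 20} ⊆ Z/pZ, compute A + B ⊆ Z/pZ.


Work in Z/23Z: reduce every sum a + b modulo 23.
Enumerate all 15 pairs:
a = 3: 3+11=14, 3+18=21, 3+20=0
a = 15: 15+11=3, 15+18=10, 15+20=12
a = 16: 16+11=4, 16+18=11, 16+20=13
a = 17: 17+11=5, 17+18=12, 17+20=14
a = 21: 21+11=9, 21+18=16, 21+20=18
Distinct residues collected: {0, 3, 4, 5, 9, 10, 11, 12, 13, 14, 16, 18, 21}
|A + B| = 13 (out of 23 total residues).

A + B = {0, 3, 4, 5, 9, 10, 11, 12, 13, 14, 16, 18, 21}


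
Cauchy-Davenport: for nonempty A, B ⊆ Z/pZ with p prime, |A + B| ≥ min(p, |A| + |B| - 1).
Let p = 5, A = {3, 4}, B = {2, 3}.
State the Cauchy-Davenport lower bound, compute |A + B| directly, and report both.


Cauchy-Davenport: |A + B| ≥ min(p, |A| + |B| - 1) for A, B nonempty in Z/pZ.
|A| = 2, |B| = 2, p = 5.
CD lower bound = min(5, 2 + 2 - 1) = min(5, 3) = 3.
Compute A + B mod 5 directly:
a = 3: 3+2=0, 3+3=1
a = 4: 4+2=1, 4+3=2
A + B = {0, 1, 2}, so |A + B| = 3.
Verify: 3 ≥ 3? Yes ✓.

CD lower bound = 3, actual |A + B| = 3.


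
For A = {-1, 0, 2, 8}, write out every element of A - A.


A - A = {a - a' : a, a' ∈ A}.
Compute a - a' for each ordered pair (a, a'):
a = -1: -1--1=0, -1-0=-1, -1-2=-3, -1-8=-9
a = 0: 0--1=1, 0-0=0, 0-2=-2, 0-8=-8
a = 2: 2--1=3, 2-0=2, 2-2=0, 2-8=-6
a = 8: 8--1=9, 8-0=8, 8-2=6, 8-8=0
Collecting distinct values (and noting 0 appears from a-a):
A - A = {-9, -8, -6, -3, -2, -1, 0, 1, 2, 3, 6, 8, 9}
|A - A| = 13

A - A = {-9, -8, -6, -3, -2, -1, 0, 1, 2, 3, 6, 8, 9}


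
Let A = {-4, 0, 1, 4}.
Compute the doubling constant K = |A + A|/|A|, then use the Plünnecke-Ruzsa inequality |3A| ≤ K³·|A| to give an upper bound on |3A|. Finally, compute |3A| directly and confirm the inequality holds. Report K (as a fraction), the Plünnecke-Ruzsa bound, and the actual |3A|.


|A| = 4.
Step 1: Compute A + A by enumerating all 16 pairs.
A + A = {-8, -4, -3, 0, 1, 2, 4, 5, 8}, so |A + A| = 9.
Step 2: Doubling constant K = |A + A|/|A| = 9/4 = 9/4 ≈ 2.2500.
Step 3: Plünnecke-Ruzsa gives |3A| ≤ K³·|A| = (2.2500)³ · 4 ≈ 45.5625.
Step 4: Compute 3A = A + A + A directly by enumerating all triples (a,b,c) ∈ A³; |3A| = 16.
Step 5: Check 16 ≤ 45.5625? Yes ✓.

K = 9/4, Plünnecke-Ruzsa bound K³|A| ≈ 45.5625, |3A| = 16, inequality holds.


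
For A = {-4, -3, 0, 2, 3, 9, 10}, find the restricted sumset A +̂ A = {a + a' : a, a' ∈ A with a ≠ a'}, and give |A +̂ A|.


Restricted sumset: A +̂ A = {a + a' : a ∈ A, a' ∈ A, a ≠ a'}.
Equivalently, take A + A and drop any sum 2a that is achievable ONLY as a + a for a ∈ A (i.e. sums representable only with equal summands).
Enumerate pairs (a, a') with a < a' (symmetric, so each unordered pair gives one sum; this covers all a ≠ a'):
  -4 + -3 = -7
  -4 + 0 = -4
  -4 + 2 = -2
  -4 + 3 = -1
  -4 + 9 = 5
  -4 + 10 = 6
  -3 + 0 = -3
  -3 + 2 = -1
  -3 + 3 = 0
  -3 + 9 = 6
  -3 + 10 = 7
  0 + 2 = 2
  0 + 3 = 3
  0 + 9 = 9
  0 + 10 = 10
  2 + 3 = 5
  2 + 9 = 11
  2 + 10 = 12
  3 + 9 = 12
  3 + 10 = 13
  9 + 10 = 19
Collected distinct sums: {-7, -4, -3, -2, -1, 0, 2, 3, 5, 6, 7, 9, 10, 11, 12, 13, 19}
|A +̂ A| = 17
(Reference bound: |A +̂ A| ≥ 2|A| - 3 for |A| ≥ 2, with |A| = 7 giving ≥ 11.)

|A +̂ A| = 17


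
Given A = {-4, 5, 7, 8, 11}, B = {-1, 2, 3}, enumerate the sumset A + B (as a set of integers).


A + B = {a + b : a ∈ A, b ∈ B}.
Enumerate all |A|·|B| = 5·3 = 15 pairs (a, b) and collect distinct sums.
a = -4: -4+-1=-5, -4+2=-2, -4+3=-1
a = 5: 5+-1=4, 5+2=7, 5+3=8
a = 7: 7+-1=6, 7+2=9, 7+3=10
a = 8: 8+-1=7, 8+2=10, 8+3=11
a = 11: 11+-1=10, 11+2=13, 11+3=14
Collecting distinct sums: A + B = {-5, -2, -1, 4, 6, 7, 8, 9, 10, 11, 13, 14}
|A + B| = 12

A + B = {-5, -2, -1, 4, 6, 7, 8, 9, 10, 11, 13, 14}


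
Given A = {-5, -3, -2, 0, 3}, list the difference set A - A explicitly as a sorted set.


A - A = {a - a' : a, a' ∈ A}.
Compute a - a' for each ordered pair (a, a'):
a = -5: -5--5=0, -5--3=-2, -5--2=-3, -5-0=-5, -5-3=-8
a = -3: -3--5=2, -3--3=0, -3--2=-1, -3-0=-3, -3-3=-6
a = -2: -2--5=3, -2--3=1, -2--2=0, -2-0=-2, -2-3=-5
a = 0: 0--5=5, 0--3=3, 0--2=2, 0-0=0, 0-3=-3
a = 3: 3--5=8, 3--3=6, 3--2=5, 3-0=3, 3-3=0
Collecting distinct values (and noting 0 appears from a-a):
A - A = {-8, -6, -5, -3, -2, -1, 0, 1, 2, 3, 5, 6, 8}
|A - A| = 13

A - A = {-8, -6, -5, -3, -2, -1, 0, 1, 2, 3, 5, 6, 8}


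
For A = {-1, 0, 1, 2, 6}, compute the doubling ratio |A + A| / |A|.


|A| = 5.
Compute A + A by enumerating all 25 pairs.
A + A = {-2, -1, 0, 1, 2, 3, 4, 5, 6, 7, 8, 12}, so |A + A| = 12.
K = |A + A| / |A| = 12/5 (already in lowest terms) ≈ 2.4000.
Reference: AP of size 5 gives K = 9/5 ≈ 1.8000; a fully generic set of size 5 gives K ≈ 3.0000.

|A| = 5, |A + A| = 12, K = 12/5.


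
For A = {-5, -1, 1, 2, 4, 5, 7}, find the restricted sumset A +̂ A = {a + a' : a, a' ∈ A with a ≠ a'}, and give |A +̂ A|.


Restricted sumset: A +̂ A = {a + a' : a ∈ A, a' ∈ A, a ≠ a'}.
Equivalently, take A + A and drop any sum 2a that is achievable ONLY as a + a for a ∈ A (i.e. sums representable only with equal summands).
Enumerate pairs (a, a') with a < a' (symmetric, so each unordered pair gives one sum; this covers all a ≠ a'):
  -5 + -1 = -6
  -5 + 1 = -4
  -5 + 2 = -3
  -5 + 4 = -1
  -5 + 5 = 0
  -5 + 7 = 2
  -1 + 1 = 0
  -1 + 2 = 1
  -1 + 4 = 3
  -1 + 5 = 4
  -1 + 7 = 6
  1 + 2 = 3
  1 + 4 = 5
  1 + 5 = 6
  1 + 7 = 8
  2 + 4 = 6
  2 + 5 = 7
  2 + 7 = 9
  4 + 5 = 9
  4 + 7 = 11
  5 + 7 = 12
Collected distinct sums: {-6, -4, -3, -1, 0, 1, 2, 3, 4, 5, 6, 7, 8, 9, 11, 12}
|A +̂ A| = 16
(Reference bound: |A +̂ A| ≥ 2|A| - 3 for |A| ≥ 2, with |A| = 7 giving ≥ 11.)

|A +̂ A| = 16


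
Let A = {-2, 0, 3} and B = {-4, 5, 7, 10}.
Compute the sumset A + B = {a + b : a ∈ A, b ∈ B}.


A + B = {a + b : a ∈ A, b ∈ B}.
Enumerate all |A|·|B| = 3·4 = 12 pairs (a, b) and collect distinct sums.
a = -2: -2+-4=-6, -2+5=3, -2+7=5, -2+10=8
a = 0: 0+-4=-4, 0+5=5, 0+7=7, 0+10=10
a = 3: 3+-4=-1, 3+5=8, 3+7=10, 3+10=13
Collecting distinct sums: A + B = {-6, -4, -1, 3, 5, 7, 8, 10, 13}
|A + B| = 9

A + B = {-6, -4, -1, 3, 5, 7, 8, 10, 13}


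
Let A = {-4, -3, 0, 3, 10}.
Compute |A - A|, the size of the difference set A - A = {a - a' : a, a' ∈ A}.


A - A = {a - a' : a, a' ∈ A}; |A| = 5.
Bounds: 2|A|-1 ≤ |A - A| ≤ |A|² - |A| + 1, i.e. 9 ≤ |A - A| ≤ 21.
Note: 0 ∈ A - A always (from a - a). The set is symmetric: if d ∈ A - A then -d ∈ A - A.
Enumerate nonzero differences d = a - a' with a > a' (then include -d):
Positive differences: {1, 3, 4, 6, 7, 10, 13, 14}
Full difference set: {0} ∪ (positive diffs) ∪ (negative diffs).
|A - A| = 1 + 2·8 = 17 (matches direct enumeration: 17).

|A - A| = 17


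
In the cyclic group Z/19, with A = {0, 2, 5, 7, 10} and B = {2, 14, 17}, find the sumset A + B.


Work in Z/19Z: reduce every sum a + b modulo 19.
Enumerate all 15 pairs:
a = 0: 0+2=2, 0+14=14, 0+17=17
a = 2: 2+2=4, 2+14=16, 2+17=0
a = 5: 5+2=7, 5+14=0, 5+17=3
a = 7: 7+2=9, 7+14=2, 7+17=5
a = 10: 10+2=12, 10+14=5, 10+17=8
Distinct residues collected: {0, 2, 3, 4, 5, 7, 8, 9, 12, 14, 16, 17}
|A + B| = 12 (out of 19 total residues).

A + B = {0, 2, 3, 4, 5, 7, 8, 9, 12, 14, 16, 17}


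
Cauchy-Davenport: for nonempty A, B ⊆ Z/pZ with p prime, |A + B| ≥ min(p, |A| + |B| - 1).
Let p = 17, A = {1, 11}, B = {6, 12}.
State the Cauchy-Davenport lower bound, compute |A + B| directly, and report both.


Cauchy-Davenport: |A + B| ≥ min(p, |A| + |B| - 1) for A, B nonempty in Z/pZ.
|A| = 2, |B| = 2, p = 17.
CD lower bound = min(17, 2 + 2 - 1) = min(17, 3) = 3.
Compute A + B mod 17 directly:
a = 1: 1+6=7, 1+12=13
a = 11: 11+6=0, 11+12=6
A + B = {0, 6, 7, 13}, so |A + B| = 4.
Verify: 4 ≥ 3? Yes ✓.

CD lower bound = 3, actual |A + B| = 4.


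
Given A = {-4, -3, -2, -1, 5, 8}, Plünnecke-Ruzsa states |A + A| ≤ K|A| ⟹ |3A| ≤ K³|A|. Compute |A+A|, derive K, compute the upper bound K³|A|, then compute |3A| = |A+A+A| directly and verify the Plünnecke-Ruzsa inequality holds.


|A| = 6.
Step 1: Compute A + A by enumerating all 36 pairs.
A + A = {-8, -7, -6, -5, -4, -3, -2, 1, 2, 3, 4, 5, 6, 7, 10, 13, 16}, so |A + A| = 17.
Step 2: Doubling constant K = |A + A|/|A| = 17/6 = 17/6 ≈ 2.8333.
Step 3: Plünnecke-Ruzsa gives |3A| ≤ K³·|A| = (2.8333)³ · 6 ≈ 136.4722.
Step 4: Compute 3A = A + A + A directly by enumerating all triples (a,b,c) ∈ A³; |3A| = 31.
Step 5: Check 31 ≤ 136.4722? Yes ✓.

K = 17/6, Plünnecke-Ruzsa bound K³|A| ≈ 136.4722, |3A| = 31, inequality holds.


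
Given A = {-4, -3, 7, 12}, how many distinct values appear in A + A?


A + A = {a + a' : a, a' ∈ A}; |A| = 4.
General bounds: 2|A| - 1 ≤ |A + A| ≤ |A|(|A|+1)/2, i.e. 7 ≤ |A + A| ≤ 10.
Lower bound 2|A|-1 is attained iff A is an arithmetic progression.
Enumerate sums a + a' for a ≤ a' (symmetric, so this suffices):
a = -4: -4+-4=-8, -4+-3=-7, -4+7=3, -4+12=8
a = -3: -3+-3=-6, -3+7=4, -3+12=9
a = 7: 7+7=14, 7+12=19
a = 12: 12+12=24
Distinct sums: {-8, -7, -6, 3, 4, 8, 9, 14, 19, 24}
|A + A| = 10

|A + A| = 10


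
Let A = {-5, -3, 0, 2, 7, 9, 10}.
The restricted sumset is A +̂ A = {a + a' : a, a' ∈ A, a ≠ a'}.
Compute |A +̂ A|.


Restricted sumset: A +̂ A = {a + a' : a ∈ A, a' ∈ A, a ≠ a'}.
Equivalently, take A + A and drop any sum 2a that is achievable ONLY as a + a for a ∈ A (i.e. sums representable only with equal summands).
Enumerate pairs (a, a') with a < a' (symmetric, so each unordered pair gives one sum; this covers all a ≠ a'):
  -5 + -3 = -8
  -5 + 0 = -5
  -5 + 2 = -3
  -5 + 7 = 2
  -5 + 9 = 4
  -5 + 10 = 5
  -3 + 0 = -3
  -3 + 2 = -1
  -3 + 7 = 4
  -3 + 9 = 6
  -3 + 10 = 7
  0 + 2 = 2
  0 + 7 = 7
  0 + 9 = 9
  0 + 10 = 10
  2 + 7 = 9
  2 + 9 = 11
  2 + 10 = 12
  7 + 9 = 16
  7 + 10 = 17
  9 + 10 = 19
Collected distinct sums: {-8, -5, -3, -1, 2, 4, 5, 6, 7, 9, 10, 11, 12, 16, 17, 19}
|A +̂ A| = 16
(Reference bound: |A +̂ A| ≥ 2|A| - 3 for |A| ≥ 2, with |A| = 7 giving ≥ 11.)

|A +̂ A| = 16


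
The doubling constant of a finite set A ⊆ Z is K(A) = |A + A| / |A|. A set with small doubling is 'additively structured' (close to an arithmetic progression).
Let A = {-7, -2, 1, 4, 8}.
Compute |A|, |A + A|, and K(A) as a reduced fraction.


|A| = 5.
Compute A + A by enumerating all 25 pairs.
A + A = {-14, -9, -6, -4, -3, -1, 1, 2, 5, 6, 8, 9, 12, 16}, so |A + A| = 14.
K = |A + A| / |A| = 14/5 (already in lowest terms) ≈ 2.8000.
Reference: AP of size 5 gives K = 9/5 ≈ 1.8000; a fully generic set of size 5 gives K ≈ 3.0000.

|A| = 5, |A + A| = 14, K = 14/5.


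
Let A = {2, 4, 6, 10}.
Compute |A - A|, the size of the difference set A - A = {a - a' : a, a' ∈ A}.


A - A = {a - a' : a, a' ∈ A}; |A| = 4.
Bounds: 2|A|-1 ≤ |A - A| ≤ |A|² - |A| + 1, i.e. 7 ≤ |A - A| ≤ 13.
Note: 0 ∈ A - A always (from a - a). The set is symmetric: if d ∈ A - A then -d ∈ A - A.
Enumerate nonzero differences d = a - a' with a > a' (then include -d):
Positive differences: {2, 4, 6, 8}
Full difference set: {0} ∪ (positive diffs) ∪ (negative diffs).
|A - A| = 1 + 2·4 = 9 (matches direct enumeration: 9).

|A - A| = 9


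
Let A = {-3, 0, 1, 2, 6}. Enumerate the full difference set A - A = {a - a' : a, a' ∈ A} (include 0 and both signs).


A - A = {a - a' : a, a' ∈ A}.
Compute a - a' for each ordered pair (a, a'):
a = -3: -3--3=0, -3-0=-3, -3-1=-4, -3-2=-5, -3-6=-9
a = 0: 0--3=3, 0-0=0, 0-1=-1, 0-2=-2, 0-6=-6
a = 1: 1--3=4, 1-0=1, 1-1=0, 1-2=-1, 1-6=-5
a = 2: 2--3=5, 2-0=2, 2-1=1, 2-2=0, 2-6=-4
a = 6: 6--3=9, 6-0=6, 6-1=5, 6-2=4, 6-6=0
Collecting distinct values (and noting 0 appears from a-a):
A - A = {-9, -6, -5, -4, -3, -2, -1, 0, 1, 2, 3, 4, 5, 6, 9}
|A - A| = 15

A - A = {-9, -6, -5, -4, -3, -2, -1, 0, 1, 2, 3, 4, 5, 6, 9}


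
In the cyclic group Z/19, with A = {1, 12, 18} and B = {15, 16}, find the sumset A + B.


Work in Z/19Z: reduce every sum a + b modulo 19.
Enumerate all 6 pairs:
a = 1: 1+15=16, 1+16=17
a = 12: 12+15=8, 12+16=9
a = 18: 18+15=14, 18+16=15
Distinct residues collected: {8, 9, 14, 15, 16, 17}
|A + B| = 6 (out of 19 total residues).

A + B = {8, 9, 14, 15, 16, 17}


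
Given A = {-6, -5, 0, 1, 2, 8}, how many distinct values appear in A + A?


A + A = {a + a' : a, a' ∈ A}; |A| = 6.
General bounds: 2|A| - 1 ≤ |A + A| ≤ |A|(|A|+1)/2, i.e. 11 ≤ |A + A| ≤ 21.
Lower bound 2|A|-1 is attained iff A is an arithmetic progression.
Enumerate sums a + a' for a ≤ a' (symmetric, so this suffices):
a = -6: -6+-6=-12, -6+-5=-11, -6+0=-6, -6+1=-5, -6+2=-4, -6+8=2
a = -5: -5+-5=-10, -5+0=-5, -5+1=-4, -5+2=-3, -5+8=3
a = 0: 0+0=0, 0+1=1, 0+2=2, 0+8=8
a = 1: 1+1=2, 1+2=3, 1+8=9
a = 2: 2+2=4, 2+8=10
a = 8: 8+8=16
Distinct sums: {-12, -11, -10, -6, -5, -4, -3, 0, 1, 2, 3, 4, 8, 9, 10, 16}
|A + A| = 16

|A + A| = 16


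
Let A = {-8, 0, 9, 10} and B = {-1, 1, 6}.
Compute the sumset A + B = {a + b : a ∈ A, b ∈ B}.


A + B = {a + b : a ∈ A, b ∈ B}.
Enumerate all |A|·|B| = 4·3 = 12 pairs (a, b) and collect distinct sums.
a = -8: -8+-1=-9, -8+1=-7, -8+6=-2
a = 0: 0+-1=-1, 0+1=1, 0+6=6
a = 9: 9+-1=8, 9+1=10, 9+6=15
a = 10: 10+-1=9, 10+1=11, 10+6=16
Collecting distinct sums: A + B = {-9, -7, -2, -1, 1, 6, 8, 9, 10, 11, 15, 16}
|A + B| = 12

A + B = {-9, -7, -2, -1, 1, 6, 8, 9, 10, 11, 15, 16}


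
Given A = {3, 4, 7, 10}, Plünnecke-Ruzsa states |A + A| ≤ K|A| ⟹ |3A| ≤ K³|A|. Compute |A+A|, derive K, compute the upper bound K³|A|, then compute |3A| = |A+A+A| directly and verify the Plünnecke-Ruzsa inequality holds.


|A| = 4.
Step 1: Compute A + A by enumerating all 16 pairs.
A + A = {6, 7, 8, 10, 11, 13, 14, 17, 20}, so |A + A| = 9.
Step 2: Doubling constant K = |A + A|/|A| = 9/4 = 9/4 ≈ 2.2500.
Step 3: Plünnecke-Ruzsa gives |3A| ≤ K³·|A| = (2.2500)³ · 4 ≈ 45.5625.
Step 4: Compute 3A = A + A + A directly by enumerating all triples (a,b,c) ∈ A³; |3A| = 16.
Step 5: Check 16 ≤ 45.5625? Yes ✓.

K = 9/4, Plünnecke-Ruzsa bound K³|A| ≈ 45.5625, |3A| = 16, inequality holds.


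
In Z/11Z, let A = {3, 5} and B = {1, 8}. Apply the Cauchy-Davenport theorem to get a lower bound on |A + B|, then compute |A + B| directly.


Cauchy-Davenport: |A + B| ≥ min(p, |A| + |B| - 1) for A, B nonempty in Z/pZ.
|A| = 2, |B| = 2, p = 11.
CD lower bound = min(11, 2 + 2 - 1) = min(11, 3) = 3.
Compute A + B mod 11 directly:
a = 3: 3+1=4, 3+8=0
a = 5: 5+1=6, 5+8=2
A + B = {0, 2, 4, 6}, so |A + B| = 4.
Verify: 4 ≥ 3? Yes ✓.

CD lower bound = 3, actual |A + B| = 4.


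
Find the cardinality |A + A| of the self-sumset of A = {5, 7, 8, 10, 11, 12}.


A + A = {a + a' : a, a' ∈ A}; |A| = 6.
General bounds: 2|A| - 1 ≤ |A + A| ≤ |A|(|A|+1)/2, i.e. 11 ≤ |A + A| ≤ 21.
Lower bound 2|A|-1 is attained iff A is an arithmetic progression.
Enumerate sums a + a' for a ≤ a' (symmetric, so this suffices):
a = 5: 5+5=10, 5+7=12, 5+8=13, 5+10=15, 5+11=16, 5+12=17
a = 7: 7+7=14, 7+8=15, 7+10=17, 7+11=18, 7+12=19
a = 8: 8+8=16, 8+10=18, 8+11=19, 8+12=20
a = 10: 10+10=20, 10+11=21, 10+12=22
a = 11: 11+11=22, 11+12=23
a = 12: 12+12=24
Distinct sums: {10, 12, 13, 14, 15, 16, 17, 18, 19, 20, 21, 22, 23, 24}
|A + A| = 14

|A + A| = 14


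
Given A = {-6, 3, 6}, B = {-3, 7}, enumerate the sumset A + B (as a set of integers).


A + B = {a + b : a ∈ A, b ∈ B}.
Enumerate all |A|·|B| = 3·2 = 6 pairs (a, b) and collect distinct sums.
a = -6: -6+-3=-9, -6+7=1
a = 3: 3+-3=0, 3+7=10
a = 6: 6+-3=3, 6+7=13
Collecting distinct sums: A + B = {-9, 0, 1, 3, 10, 13}
|A + B| = 6

A + B = {-9, 0, 1, 3, 10, 13}


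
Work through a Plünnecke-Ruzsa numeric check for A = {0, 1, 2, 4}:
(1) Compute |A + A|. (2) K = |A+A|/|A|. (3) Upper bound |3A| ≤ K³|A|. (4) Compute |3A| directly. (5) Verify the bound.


|A| = 4.
Step 1: Compute A + A by enumerating all 16 pairs.
A + A = {0, 1, 2, 3, 4, 5, 6, 8}, so |A + A| = 8.
Step 2: Doubling constant K = |A + A|/|A| = 8/4 = 8/4 ≈ 2.0000.
Step 3: Plünnecke-Ruzsa gives |3A| ≤ K³·|A| = (2.0000)³ · 4 ≈ 32.0000.
Step 4: Compute 3A = A + A + A directly by enumerating all triples (a,b,c) ∈ A³; |3A| = 12.
Step 5: Check 12 ≤ 32.0000? Yes ✓.

K = 8/4, Plünnecke-Ruzsa bound K³|A| ≈ 32.0000, |3A| = 12, inequality holds.


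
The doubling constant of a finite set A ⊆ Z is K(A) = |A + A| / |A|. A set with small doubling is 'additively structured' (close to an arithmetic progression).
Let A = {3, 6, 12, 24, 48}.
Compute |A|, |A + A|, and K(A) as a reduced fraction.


|A| = 5.
Compute A + A by enumerating all 25 pairs.
A + A = {6, 9, 12, 15, 18, 24, 27, 30, 36, 48, 51, 54, 60, 72, 96}, so |A + A| = 15.
K = |A + A| / |A| = 15/5 = 3/1 ≈ 3.0000.
Reference: AP of size 5 gives K = 9/5 ≈ 1.8000; a fully generic set of size 5 gives K ≈ 3.0000.

|A| = 5, |A + A| = 15, K = 15/5 = 3/1.


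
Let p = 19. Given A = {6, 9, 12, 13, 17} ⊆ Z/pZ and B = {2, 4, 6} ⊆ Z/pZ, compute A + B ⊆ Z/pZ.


Work in Z/19Z: reduce every sum a + b modulo 19.
Enumerate all 15 pairs:
a = 6: 6+2=8, 6+4=10, 6+6=12
a = 9: 9+2=11, 9+4=13, 9+6=15
a = 12: 12+2=14, 12+4=16, 12+6=18
a = 13: 13+2=15, 13+4=17, 13+6=0
a = 17: 17+2=0, 17+4=2, 17+6=4
Distinct residues collected: {0, 2, 4, 8, 10, 11, 12, 13, 14, 15, 16, 17, 18}
|A + B| = 13 (out of 19 total residues).

A + B = {0, 2, 4, 8, 10, 11, 12, 13, 14, 15, 16, 17, 18}


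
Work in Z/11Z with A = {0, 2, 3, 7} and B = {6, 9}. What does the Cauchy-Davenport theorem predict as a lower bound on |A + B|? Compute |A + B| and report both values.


Cauchy-Davenport: |A + B| ≥ min(p, |A| + |B| - 1) for A, B nonempty in Z/pZ.
|A| = 4, |B| = 2, p = 11.
CD lower bound = min(11, 4 + 2 - 1) = min(11, 5) = 5.
Compute A + B mod 11 directly:
a = 0: 0+6=6, 0+9=9
a = 2: 2+6=8, 2+9=0
a = 3: 3+6=9, 3+9=1
a = 7: 7+6=2, 7+9=5
A + B = {0, 1, 2, 5, 6, 8, 9}, so |A + B| = 7.
Verify: 7 ≥ 5? Yes ✓.

CD lower bound = 5, actual |A + B| = 7.


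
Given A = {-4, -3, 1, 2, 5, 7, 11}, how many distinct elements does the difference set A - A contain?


A - A = {a - a' : a, a' ∈ A}; |A| = 7.
Bounds: 2|A|-1 ≤ |A - A| ≤ |A|² - |A| + 1, i.e. 13 ≤ |A - A| ≤ 43.
Note: 0 ∈ A - A always (from a - a). The set is symmetric: if d ∈ A - A then -d ∈ A - A.
Enumerate nonzero differences d = a - a' with a > a' (then include -d):
Positive differences: {1, 2, 3, 4, 5, 6, 8, 9, 10, 11, 14, 15}
Full difference set: {0} ∪ (positive diffs) ∪ (negative diffs).
|A - A| = 1 + 2·12 = 25 (matches direct enumeration: 25).

|A - A| = 25


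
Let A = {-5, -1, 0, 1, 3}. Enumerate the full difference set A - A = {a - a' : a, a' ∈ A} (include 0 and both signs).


A - A = {a - a' : a, a' ∈ A}.
Compute a - a' for each ordered pair (a, a'):
a = -5: -5--5=0, -5--1=-4, -5-0=-5, -5-1=-6, -5-3=-8
a = -1: -1--5=4, -1--1=0, -1-0=-1, -1-1=-2, -1-3=-4
a = 0: 0--5=5, 0--1=1, 0-0=0, 0-1=-1, 0-3=-3
a = 1: 1--5=6, 1--1=2, 1-0=1, 1-1=0, 1-3=-2
a = 3: 3--5=8, 3--1=4, 3-0=3, 3-1=2, 3-3=0
Collecting distinct values (and noting 0 appears from a-a):
A - A = {-8, -6, -5, -4, -3, -2, -1, 0, 1, 2, 3, 4, 5, 6, 8}
|A - A| = 15

A - A = {-8, -6, -5, -4, -3, -2, -1, 0, 1, 2, 3, 4, 5, 6, 8}


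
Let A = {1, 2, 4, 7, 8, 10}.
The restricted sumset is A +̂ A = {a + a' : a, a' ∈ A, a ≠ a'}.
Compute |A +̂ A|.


Restricted sumset: A +̂ A = {a + a' : a ∈ A, a' ∈ A, a ≠ a'}.
Equivalently, take A + A and drop any sum 2a that is achievable ONLY as a + a for a ∈ A (i.e. sums representable only with equal summands).
Enumerate pairs (a, a') with a < a' (symmetric, so each unordered pair gives one sum; this covers all a ≠ a'):
  1 + 2 = 3
  1 + 4 = 5
  1 + 7 = 8
  1 + 8 = 9
  1 + 10 = 11
  2 + 4 = 6
  2 + 7 = 9
  2 + 8 = 10
  2 + 10 = 12
  4 + 7 = 11
  4 + 8 = 12
  4 + 10 = 14
  7 + 8 = 15
  7 + 10 = 17
  8 + 10 = 18
Collected distinct sums: {3, 5, 6, 8, 9, 10, 11, 12, 14, 15, 17, 18}
|A +̂ A| = 12
(Reference bound: |A +̂ A| ≥ 2|A| - 3 for |A| ≥ 2, with |A| = 6 giving ≥ 9.)

|A +̂ A| = 12


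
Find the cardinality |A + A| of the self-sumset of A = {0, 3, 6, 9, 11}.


A + A = {a + a' : a, a' ∈ A}; |A| = 5.
General bounds: 2|A| - 1 ≤ |A + A| ≤ |A|(|A|+1)/2, i.e. 9 ≤ |A + A| ≤ 15.
Lower bound 2|A|-1 is attained iff A is an arithmetic progression.
Enumerate sums a + a' for a ≤ a' (symmetric, so this suffices):
a = 0: 0+0=0, 0+3=3, 0+6=6, 0+9=9, 0+11=11
a = 3: 3+3=6, 3+6=9, 3+9=12, 3+11=14
a = 6: 6+6=12, 6+9=15, 6+11=17
a = 9: 9+9=18, 9+11=20
a = 11: 11+11=22
Distinct sums: {0, 3, 6, 9, 11, 12, 14, 15, 17, 18, 20, 22}
|A + A| = 12

|A + A| = 12


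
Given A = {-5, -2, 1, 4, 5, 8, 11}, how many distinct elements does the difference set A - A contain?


A - A = {a - a' : a, a' ∈ A}; |A| = 7.
Bounds: 2|A|-1 ≤ |A - A| ≤ |A|² - |A| + 1, i.e. 13 ≤ |A - A| ≤ 43.
Note: 0 ∈ A - A always (from a - a). The set is symmetric: if d ∈ A - A then -d ∈ A - A.
Enumerate nonzero differences d = a - a' with a > a' (then include -d):
Positive differences: {1, 3, 4, 6, 7, 9, 10, 13, 16}
Full difference set: {0} ∪ (positive diffs) ∪ (negative diffs).
|A - A| = 1 + 2·9 = 19 (matches direct enumeration: 19).

|A - A| = 19


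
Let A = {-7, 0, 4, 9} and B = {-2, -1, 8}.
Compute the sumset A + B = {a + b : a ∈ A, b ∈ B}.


A + B = {a + b : a ∈ A, b ∈ B}.
Enumerate all |A|·|B| = 4·3 = 12 pairs (a, b) and collect distinct sums.
a = -7: -7+-2=-9, -7+-1=-8, -7+8=1
a = 0: 0+-2=-2, 0+-1=-1, 0+8=8
a = 4: 4+-2=2, 4+-1=3, 4+8=12
a = 9: 9+-2=7, 9+-1=8, 9+8=17
Collecting distinct sums: A + B = {-9, -8, -2, -1, 1, 2, 3, 7, 8, 12, 17}
|A + B| = 11

A + B = {-9, -8, -2, -1, 1, 2, 3, 7, 8, 12, 17}


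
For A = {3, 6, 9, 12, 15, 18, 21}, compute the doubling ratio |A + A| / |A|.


|A| = 7.
Compute A + A by enumerating all 49 pairs.
A + A = {6, 9, 12, 15, 18, 21, 24, 27, 30, 33, 36, 39, 42}, so |A + A| = 13.
K = |A + A| / |A| = 13/7 (already in lowest terms) ≈ 1.8571.
Reference: AP of size 7 gives K = 13/7 ≈ 1.8571; a fully generic set of size 7 gives K ≈ 4.0000.

|A| = 7, |A + A| = 13, K = 13/7.
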